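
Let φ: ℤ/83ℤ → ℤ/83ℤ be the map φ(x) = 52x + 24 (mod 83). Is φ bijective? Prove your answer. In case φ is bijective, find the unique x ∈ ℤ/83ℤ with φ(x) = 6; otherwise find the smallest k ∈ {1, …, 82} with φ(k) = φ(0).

If φ(x_1) = φ(x_2), then 52x_1 ≡ 52x_2 (mod 83). Because gcd(52, 83) = 1, we may cancel 52 to get x_1 ≡ x_2 (mod 83).
We now compute 52⁻¹ mod 83 explicitly. Euclid's algorithm: 83 = 1·52 + 31, 52 = 1·31 + 21, 31 = 1·21 + 10, 21 = 2·10 + 1; back-substituting gives 1 = 8·52 − 5·83, so 52⁻¹ ≡ 8 (mod 83).
Then y ↦ 8(y − 24) is a two-sided inverse to φ, so every y ∈ ℤ/83ℤ has a preimage.
Hence φ is bijective.
Since φ is bijective, we compute φ⁻¹(6): solve 52x + 24 ≡ 6 (mod 83), i.e. 52x ≡ 65 (mod 83).
Multiplying by 52⁻¹ = 8 gives x ≡ 8·65 = 520 = 6·83 + 22 ≡ 22 (mod 83).
Check: φ(22) = 52·22 + 24 = 1168 = 14·83 + 6 ≡ 6 (mod 83).

22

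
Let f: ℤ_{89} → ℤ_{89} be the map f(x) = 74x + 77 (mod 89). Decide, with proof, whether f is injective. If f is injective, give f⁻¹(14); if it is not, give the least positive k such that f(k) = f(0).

Recall that injectivity means: for all a, b in the domain, f(a) = f(b) implies a = b.
If f(a) = f(b), then 74a ≡ 74b (mod 89). Because gcd(74, 89) = 1, we may cancel 74 to get a ≡ b (mod 89).
Thus f is injective.
We now compute 74⁻¹ mod 89 explicitly. Euclid's algorithm: 89 = 1·74 + 15, 74 = 4·15 + 14, 15 = 1·14 + 1; back-substituting gives 1 = 83·74 − 69·89, so 74⁻¹ ≡ 83 (mod 89).
Since f is injective, we find f⁻¹(14): we need 74x ≡ 14 − 77 ≡ 26 (mod 89). Using 74⁻¹ = 83: x ≡ 83·26 = 2158 = 24·89 + 22, so x = 22.
Check: f(22) = 74·22 + 77 = 1705 = 19·89 + 14 ≡ 14 (mod 89).

22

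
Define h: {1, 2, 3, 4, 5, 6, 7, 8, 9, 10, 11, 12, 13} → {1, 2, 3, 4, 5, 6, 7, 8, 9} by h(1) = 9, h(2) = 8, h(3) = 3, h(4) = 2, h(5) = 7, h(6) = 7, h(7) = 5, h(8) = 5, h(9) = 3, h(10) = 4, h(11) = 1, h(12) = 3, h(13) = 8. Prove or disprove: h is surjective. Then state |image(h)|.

8

No element maps to 6, so h is not surjective.
The image of h is {1, 2, 3, 4, 5, 7, 8, 9}, which has 8 elements.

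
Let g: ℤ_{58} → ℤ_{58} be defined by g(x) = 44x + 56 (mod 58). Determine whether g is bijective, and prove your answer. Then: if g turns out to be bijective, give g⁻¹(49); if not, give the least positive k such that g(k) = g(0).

We have gcd(44, 58) = 2 > 1. Taking x_1 = 0 and x_2 = 29: g(0) = 56 and g(29) = 44·29 + 56 = 1332 ≡ 56 (mod 58).
So g(0) = g(29) while 0 ≠ 29, so g is not injective, hence not bijective.
Since g is not bijective, we find the least positive k with g(k) = g(0): this means 44k ≡ 0 (mod 58), i.e. 58 ∣ 44k. Since gcd(44, 58) = 2, dividing through by 2 this holds exactly when 29 ∣ 22k, and as gcd(22, 29) = 1, exactly when 29 ∣ k.
The smallest positive such k is 29.

29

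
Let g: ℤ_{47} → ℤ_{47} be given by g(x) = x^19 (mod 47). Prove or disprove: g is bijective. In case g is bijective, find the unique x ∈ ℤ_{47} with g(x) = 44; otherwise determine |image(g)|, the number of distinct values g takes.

45

Since 47 is prime, the nonzero elements of ℤ_{47} form a cyclic group of order 46.
As gcd(19, 46) = 1, raising to the 19th power is a bijection on this group: if s^19 ≡ t^19 then (st^{−1})^19 = 1, and the only element of order dividing gcd(19, 46) = 1 is 1, so s = t.
With g(0) = 0 this makes g injective on all of ℤ_{47}, hence bijective (finite equal-size domain and codomain). In particular g is bijective.
Since g is bijective, we find the preimage of 44. The inverse of x ↦ x^19 on (ℤ_{47})^× is x ↦ x^17, because 19·17 = 323 = 7·46 + 1 ≡ 1 (mod 46) and x^{46} = 1 for x ≠ 0 (Fermat). So g⁻¹(44) = 44^17 mod 47.
Repeated squaring mod 47: 44^1 ≡ 44, 44^2 ≡ 44² = 1936 ≡ 9, 44^4 ≡ 9² = 81 ≡ 34, 44^8 ≡ 34² = 1156 ≡ 28, 44^16 ≡ 28² = 784 ≡ 32. Since 17 = 16 + 1, 44^17 ≡ 32·44: 32·44 = 1408 ≡ 45. So 44^17 ≡ 45 (mod 47).
Hence g⁻¹(44) = 45.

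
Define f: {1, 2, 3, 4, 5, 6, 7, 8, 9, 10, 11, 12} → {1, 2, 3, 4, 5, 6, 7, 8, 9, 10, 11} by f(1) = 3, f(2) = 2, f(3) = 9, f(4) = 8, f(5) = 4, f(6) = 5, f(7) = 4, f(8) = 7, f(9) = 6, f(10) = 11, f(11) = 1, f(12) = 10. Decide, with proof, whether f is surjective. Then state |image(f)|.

11

Every element of the codomain has a preimage: 1 = f(11), 2 = f(2), 3 = f(1), 4 = f(5), 5 = f(6), 6 = f(9), 7 = f(8), 8 = f(4), 9 = f(3), 10 = f(12), 11 = f(10).
Thus f is surjective.
The image of f is {1, 2, 3, 4, 5, 6, 7, 8, 9, 10, 11}, which has 11 elements.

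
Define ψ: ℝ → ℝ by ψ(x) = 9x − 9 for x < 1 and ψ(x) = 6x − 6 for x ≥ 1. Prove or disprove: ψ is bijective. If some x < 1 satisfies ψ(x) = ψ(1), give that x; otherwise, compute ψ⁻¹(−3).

Both pieces are strictly increasing (slopes 9 and 6), so each is injective on its own interval.
The left piece maps (−∞, 1) onto (−∞, 0); the right piece maps [1, ∞) onto [0, ∞).
Since 0 = 0, the images partition ℝ: ψ is injective and surjective, hence bijective.
Because the two images are disjoint, no x < 1 has ψ(x) = ψ(1), so we compute ψ⁻¹(−3): −3 lies in (−∞, 0), so solve 9x − 9 = −3: x = (−3 + 9)/9 = 2/3.

2/3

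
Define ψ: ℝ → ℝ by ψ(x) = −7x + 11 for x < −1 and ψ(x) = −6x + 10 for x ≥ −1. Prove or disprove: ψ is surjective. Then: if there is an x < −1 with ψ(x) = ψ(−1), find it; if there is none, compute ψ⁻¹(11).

Both pieces are strictly decreasing (slopes −7 and −6), so each is injective on its own interval.
The left piece maps (−∞, −1) onto (18, ∞); the right piece maps [−1, ∞) onto (−∞, 16].
The union (18, ∞) ∪ (−∞, 16] omits the interval between 18 and 16; in particular 18 has no preimage. So ψ is not surjective.
Because the two images are disjoint, no x < −1 has ψ(x) = ψ(−1), so we compute ψ⁻¹(11): 11 lies in (−∞, 16], so solve −6x + 10 = 11: x = (11 − 10)/(−6) = −1/6.

-1/6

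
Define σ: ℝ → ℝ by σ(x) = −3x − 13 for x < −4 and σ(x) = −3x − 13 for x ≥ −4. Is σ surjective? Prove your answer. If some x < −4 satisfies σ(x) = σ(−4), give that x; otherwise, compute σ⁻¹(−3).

-10/3

Both pieces are strictly decreasing (slopes −3 and −3), so each is injective on its own interval.
The left piece maps (−∞, −4) onto (−1, ∞); the right piece maps [−4, ∞) onto (−∞, −1].
These images together cover ℝ, so σ is surjective.
Because the two images are disjoint, no x < −4 has σ(x) = σ(−4), so we compute σ⁻¹(−3): −3 lies in (−∞, −1], so solve −3x − 13 = −3: x = (−3 + 13)/(−3) = −10/3.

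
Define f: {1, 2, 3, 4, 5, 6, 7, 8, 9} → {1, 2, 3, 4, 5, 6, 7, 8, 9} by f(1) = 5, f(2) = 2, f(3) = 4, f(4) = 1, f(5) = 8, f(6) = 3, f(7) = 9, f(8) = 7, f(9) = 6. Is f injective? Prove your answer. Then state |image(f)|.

9

The values f(1), …, f(9) are 5, 2, 4, 1, 8, 3, 9, 7, 6 — all distinct.
So f(a) = f(b) only when a = b, and f is injective.
The image of f is {1, 2, 3, 4, 5, 6, 7, 8, 9}, which has 9 elements.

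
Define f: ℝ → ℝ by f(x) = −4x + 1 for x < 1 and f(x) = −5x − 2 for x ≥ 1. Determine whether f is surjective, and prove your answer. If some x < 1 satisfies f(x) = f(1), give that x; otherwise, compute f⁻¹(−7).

1

Both pieces are strictly decreasing (slopes −4 and −5), so each is injective on its own interval.
The left piece maps (−∞, 1) onto (−3, ∞); the right piece maps [1, ∞) onto (−∞, −7].
The union (−3, ∞) ∪ (−∞, −7] omits the interval between −3 and −7; in particular −3 has no preimage. So f is not surjective.
Because the two images are disjoint, no x < 1 has f(x) = f(1), so we compute f⁻¹(−7): −7 lies in (−∞, −7], so solve −5x − 2 = −7: x = (−7 + 2)/(−5) = 1.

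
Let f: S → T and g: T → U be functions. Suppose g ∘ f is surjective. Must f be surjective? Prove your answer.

not surjective

No. Take S = {0}, T = {0, 1}, U = {0}, f(a) = 0 for every a ∈ S, and g(b) = 0 for every b ∈ T.
Then g ∘ f is surjective onto {0}, but 1 ∈ T has no preimage under f, so f is not surjective.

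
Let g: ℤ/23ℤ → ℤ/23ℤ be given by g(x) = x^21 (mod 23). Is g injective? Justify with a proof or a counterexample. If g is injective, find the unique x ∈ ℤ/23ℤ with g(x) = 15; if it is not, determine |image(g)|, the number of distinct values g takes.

Since 23 is prime, the nonzero elements of ℤ/23ℤ form a cyclic group of order 22.
As gcd(21, 22) = 1, raising to the 21st power is a bijection on this group: if a^21 ≡ b^21 then (ab^{−1})^21 = 1, and the only element of order dividing gcd(21, 22) = 1 is 1, so a = b.
With g(0) = 0 this makes g injective on all of ℤ/23ℤ, hence bijective (finite equal-size domain and codomain). In particular g is injective.
Since g is injective, we find the preimage of 15. The inverse of x ↦ x^21 on (ℤ/23ℤ)^× is x ↦ x^21, because 21·21 = 441 = 20·22 + 1 ≡ 1 (mod 22) and x^{22} = 1 for x ≠ 0 (Fermat). So g⁻¹(15) = 15^21 mod 23.
Repeated squaring mod 23: 15^1 ≡ 15, 15^2 ≡ 15² = 225 ≡ 18, 15^4 ≡ 18² = 324 ≡ 2, 15^8 ≡ 2² = 4, 15^16 ≡ 4² = 16. Since 21 = 16 + 4 + 1, 15^21 ≡ 16·2·15: 16·2 = 32 ≡ 9, then 9·15 = 135 ≡ 20. So 15^21 ≡ 20 (mod 23).
Hence g⁻¹(15) = 20.

20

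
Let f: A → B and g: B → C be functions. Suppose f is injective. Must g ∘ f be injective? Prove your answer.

not injective

No. Take A = B = C = {1, 2, 3}, f = identity (injective), and g(x) = 1 for every x.
Then (g ∘ f)(1) = 1 = (g ∘ f)(3) with 1 ≠ 3, so g ∘ f is not injective.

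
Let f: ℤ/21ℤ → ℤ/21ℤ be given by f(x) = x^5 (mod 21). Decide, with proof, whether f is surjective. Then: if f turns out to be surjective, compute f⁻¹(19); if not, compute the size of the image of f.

10

Computing x^5 mod 21 for each x (by repeated squaring, reducing mod 21 at every step), the values f(0), f(1), …, f(20) are: 0, 1, 11, 12, 16, 17, 6, 7, 8, 18, 19, 2, 3, 13, 14, 15, 4, 5, 9, 10, 20.
Every element of ℤ/21ℤ appears exactly once in this list, so f is a bijection, and in particular surjective.
Since f is surjective, we read off the preimage of 19 from the same table: f(10) = 19, so f⁻¹(19) = 10.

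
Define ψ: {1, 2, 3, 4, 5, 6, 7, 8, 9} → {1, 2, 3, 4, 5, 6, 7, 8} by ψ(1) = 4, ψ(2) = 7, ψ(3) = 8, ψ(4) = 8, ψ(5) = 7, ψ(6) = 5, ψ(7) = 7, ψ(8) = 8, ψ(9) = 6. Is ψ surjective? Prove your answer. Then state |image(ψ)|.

5

No element maps to 1, so ψ is not surjective.
The image of ψ is {4, 5, 6, 7, 8}, which has 5 elements.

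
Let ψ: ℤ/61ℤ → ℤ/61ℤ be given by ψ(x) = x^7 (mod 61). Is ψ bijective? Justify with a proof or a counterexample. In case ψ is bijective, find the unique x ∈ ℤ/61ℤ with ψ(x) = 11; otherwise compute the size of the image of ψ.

50

Since 61 is prime, the nonzero elements of ℤ/61ℤ form a cyclic group of order 60.
As gcd(7, 60) = 1, raising to the 7th power is a bijection on this group: if a^7 ≡ b^7 then (ab^{−1})^7 = 1, and the only element of order dividing gcd(7, 60) = 1 is 1, so a = b.
With ψ(0) = 0 this makes ψ injective on all of ℤ/61ℤ, hence bijective (finite equal-size domain and codomain). In particular ψ is bijective.
Since ψ is bijective, we find the preimage of 11. The inverse of x ↦ x^7 on (ℤ/61ℤ)^× is x ↦ x^43, because 7·43 = 301 = 5·60 + 1 ≡ 1 (mod 60) and x^{60} = 1 for x ≠ 0 (Fermat). So ψ⁻¹(11) = 11^43 mod 61.
Repeated squaring mod 61: 11^1 ≡ 11, 11^2 ≡ 11² = 121 ≡ 60, 11^4 ≡ 60² = 3600 ≡ 1, 11^8 ≡ 1² = 1, 11^16 ≡ 1² = 1, 11^32 ≡ 1² = 1. Since 43 = 32 + 8 + 2 + 1, 11^43 ≡ 1·1·60·11: 1·1 = 1, then 1·60 = 60, then 60·11 = 660 ≡ 50. So 11^43 ≡ 50 (mod 61).
Hence ψ⁻¹(11) = 50.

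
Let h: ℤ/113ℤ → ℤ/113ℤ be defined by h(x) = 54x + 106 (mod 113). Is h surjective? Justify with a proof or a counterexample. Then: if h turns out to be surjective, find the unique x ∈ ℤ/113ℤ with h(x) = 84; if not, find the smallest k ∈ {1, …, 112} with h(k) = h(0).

54

Recall: h is surjective if every y in the codomain equals h(x) for some x in the domain.
Since gcd(54, 113) = 1, 54 is invertible modulo 113. Euclid's algorithm: 113 = 2·54 + 5, 54 = 10·5 + 4, 5 = 1·4 + 1; back-substituting gives 1 = 90·54 − 43·113, so 54⁻¹ ≡ 90 (mod 113).
For any y ∈ ℤ/113ℤ, x = 90(y − 106) mod 113 satisfies h(x) = 54·90(y − 106) + 106 ≡ y (since 54·90 ≡ 1 mod 113). So every y has a preimage.
Thus h is surjective.
Since h is surjective, we find h⁻¹(84): we need 54x ≡ 84 − 106 ≡ 91 (mod 113). Using 54⁻¹ = 90: x ≡ 90·91 = 8190 = 72·113 + 54, so x = 54.
Check: h(54) = 54·54 + 106 = 3022 = 26·113 + 84 ≡ 84 (mod 113).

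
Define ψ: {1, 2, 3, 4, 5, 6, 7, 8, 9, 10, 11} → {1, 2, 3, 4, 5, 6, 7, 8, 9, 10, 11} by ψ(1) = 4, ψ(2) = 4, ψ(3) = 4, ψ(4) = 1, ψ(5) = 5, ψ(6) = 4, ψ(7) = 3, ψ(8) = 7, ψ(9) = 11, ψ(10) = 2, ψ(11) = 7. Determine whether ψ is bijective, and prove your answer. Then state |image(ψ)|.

7

ψ(1) = 4 = ψ(2) with 1 ≠ 2, so ψ is not injective, hence not bijective.
The image of ψ is {1, 2, 3, 4, 5, 7, 11}, which has 7 elements.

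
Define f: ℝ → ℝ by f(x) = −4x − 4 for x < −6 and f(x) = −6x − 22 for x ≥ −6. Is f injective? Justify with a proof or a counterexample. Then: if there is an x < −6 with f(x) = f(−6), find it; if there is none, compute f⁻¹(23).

Both pieces are strictly decreasing (slopes −4 and −6), so each is injective on its own interval.
The left piece maps (−∞, −6) onto (20, ∞); the right piece maps [−6, ∞) onto (−∞, 14].
These images are disjoint, so no value is attained by both pieces. Thus f is injective.
Because the two images are disjoint, no x < −6 has f(x) = f(−6), so we compute f⁻¹(23): 23 lies in (20, ∞), so solve −4x − 4 = 23: x = (23 + 4)/(−4) = −27/4.

-27/4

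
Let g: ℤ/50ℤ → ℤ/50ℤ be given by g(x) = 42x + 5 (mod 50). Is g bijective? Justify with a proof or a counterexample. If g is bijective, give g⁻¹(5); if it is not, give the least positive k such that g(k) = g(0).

25

By definition, g is injective when g(u) = g(v) forces u = v.
We have gcd(42, 50) = 2 > 1. Taking u = 0 and v = 25: g(0) = 5 and g(25) = 42·25 + 5 = 1055 ≡ 5 (mod 50).
So g(0) = g(25) while 0 ≠ 25, hence g is not injective, hence not bijective.
Since g is not bijective, we find the least positive k with g(k) = g(0): this means 42k ≡ 0 (mod 50), i.e. 50 ∣ 42k. Since gcd(42, 50) = 2, dividing through by 2 this holds exactly when 25 ∣ 21k, and as gcd(21, 25) = 1, exactly when 25 ∣ k.
The smallest positive such k is 25.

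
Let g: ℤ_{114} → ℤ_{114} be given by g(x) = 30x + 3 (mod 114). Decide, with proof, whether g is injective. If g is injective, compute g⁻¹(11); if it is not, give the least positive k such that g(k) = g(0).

We have gcd(30, 114) = 6 > 1. Taking x_1 = 0 and x_2 = 19: g(0) = 3 and g(19) = 30·19 + 3 = 573 ≡ 3 (mod 114).
So g(0) = g(19) while 0 ≠ 19, thus g is not injective.
Since g is not injective, we find the least positive k with g(k) = g(0): this means 30k ≡ 0 (mod 114), i.e. 114 ∣ 30k. Since gcd(30, 114) = 6, dividing through by 6 this holds exactly when 19 ∣ 5k, and as gcd(5, 19) = 1, exactly when 19 ∣ k.
The smallest positive such k is 19.

19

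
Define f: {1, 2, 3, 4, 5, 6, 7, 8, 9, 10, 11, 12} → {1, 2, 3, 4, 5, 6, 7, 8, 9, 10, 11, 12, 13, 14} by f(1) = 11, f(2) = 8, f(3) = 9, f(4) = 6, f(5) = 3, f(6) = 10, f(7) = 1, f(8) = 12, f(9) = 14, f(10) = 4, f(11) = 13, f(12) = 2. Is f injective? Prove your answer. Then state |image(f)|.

The values f(1), …, f(12) are 11, 8, 9, 6, 3, 10, 1, 12, 14, 4, 13, 2 — all distinct.
So f(u) = f(v) only when u = v, and f is injective.
The image of f is {1, 2, 3, 4, 6, 8, 9, 10, 11, 12, 13, 14}, which has 12 elements.

12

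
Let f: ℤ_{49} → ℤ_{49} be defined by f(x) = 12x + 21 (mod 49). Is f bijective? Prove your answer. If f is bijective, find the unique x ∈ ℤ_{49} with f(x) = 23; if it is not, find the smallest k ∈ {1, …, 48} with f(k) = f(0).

Suppose f(s) = f(t) in ℤ_{49}. Then 12s + 21 ≡ 12t + 21 (mod 49), therefore 12(s − t) ≡ 0 (mod 49).
Since gcd(12, 49) = 1, 12 is invertible modulo 49, so s − t ≡ 0 (mod 49), i.e. s = t.
We now compute 12⁻¹ mod 49 explicitly. Euclid's algorithm: 49 = 4·12 + 1; back-substituting gives 1 = 45·12 − 11·49, so 12⁻¹ ≡ 45 (mod 49).
Then y ↦ 45(y − 21) is a two-sided inverse to f, so every y ∈ ℤ_{49} has a preimage.
So f is bijective.
Since f is bijective, we compute f⁻¹(23): solve 12x + 21 ≡ 23 (mod 49), i.e. 12x ≡ 2 (mod 49).
Multiplying by 12⁻¹ = 45 gives x ≡ 45·2 = 90 = 1·49 + 41 ≡ 41 (mod 49).
Check: f(41) = 12·41 + 21 = 513 = 10·49 + 23 ≡ 23 (mod 49).

41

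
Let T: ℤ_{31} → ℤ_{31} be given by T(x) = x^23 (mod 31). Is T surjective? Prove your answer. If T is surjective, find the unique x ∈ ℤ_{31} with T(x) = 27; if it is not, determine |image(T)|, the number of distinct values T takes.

15

Since 31 is prime, the nonzero elements of ℤ_{31} form a cyclic group of order 30.
As gcd(23, 30) = 1, raising to the 23rd power is a bijection on this group: if x_1^23 ≡ x_2^23 then (x_1x_2^{−1})^23 = 1, and the only element of order dividing gcd(23, 30) = 1 is 1, so x_1 = x_2.
With T(0) = 0 this makes T injective on all of ℤ_{31}, hence bijective (finite equal-size domain and codomain). In particular T is surjective.
Since T is surjective, we find the preimage of 27. The inverse of x ↦ x^23 on (ℤ_{31})^× is x ↦ x^17, because 23·17 = 391 = 13·30 + 1 ≡ 1 (mod 30) and x^{30} = 1 for x ≠ 0 (Fermat). So T⁻¹(27) = 27^17 mod 31.
Repeated squaring mod 31: 27^1 ≡ 27, 27^2 ≡ 27² = 729 ≡ 16, 27^4 ≡ 16² = 256 ≡ 8, 27^8 ≡ 8² = 64 ≡ 2, 27^16 ≡ 2² = 4. Since 17 = 16 + 1, 27^17 ≡ 4·27: 4·27 = 108 ≡ 15. So 27^17 ≡ 15 (mod 31).
Hence T⁻¹(27) = 15.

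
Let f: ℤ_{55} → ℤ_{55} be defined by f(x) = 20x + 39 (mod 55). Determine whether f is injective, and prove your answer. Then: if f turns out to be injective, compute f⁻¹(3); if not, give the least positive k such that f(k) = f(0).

We have gcd(20, 55) = 5 > 1. Taking s = 0 and t = 11: f(0) = 39 and f(11) = 20·11 + 39 = 259 ≡ 39 (mod 55).
So f(0) = f(11) while 0 ≠ 11, therefore f is not injective.
Since f is not injective, we find the least positive k with f(k) = f(0): this means 20k ≡ 0 (mod 55), i.e. 55 ∣ 20k. Since gcd(20, 55) = 5, dividing through by 5 this holds exactly when 11 ∣ 4k, and as gcd(4, 11) = 1, exactly when 11 ∣ k.
The smallest positive such k is 11.

11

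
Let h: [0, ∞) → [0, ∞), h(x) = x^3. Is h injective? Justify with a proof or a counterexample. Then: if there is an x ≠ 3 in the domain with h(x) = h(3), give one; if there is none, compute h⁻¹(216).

6

On [0, ∞), x ↦ x^3 is strictly increasing, so h(u) = h(v) forces u = v. Therefore h is injective.
Since x ↦ x^3 is strictly increasing on [0, ∞), it is injective there, so no x ≠ 3 in the domain has h(x) = h(3). We therefore compute h⁻¹(216) = 216^{1/3} = 6 (indeed 6^3 = 216).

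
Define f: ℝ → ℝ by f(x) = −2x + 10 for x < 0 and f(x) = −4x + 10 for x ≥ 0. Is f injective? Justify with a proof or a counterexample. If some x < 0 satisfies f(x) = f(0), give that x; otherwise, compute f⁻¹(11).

Both pieces are strictly decreasing (slopes −2 and −4), so each is injective on its own interval.
The left piece maps (−∞, 0) onto (10, ∞); the right piece maps [0, ∞) onto (−∞, 10].
These images are disjoint, so no value is attained by both pieces. Thus f is injective.
Because the two images are disjoint, no x < 0 has f(x) = f(0), so we compute f⁻¹(11): 11 lies in (10, ∞), so solve −2x + 10 = 11: x = (11 − 10)/(−2) = −1/2.

-1/2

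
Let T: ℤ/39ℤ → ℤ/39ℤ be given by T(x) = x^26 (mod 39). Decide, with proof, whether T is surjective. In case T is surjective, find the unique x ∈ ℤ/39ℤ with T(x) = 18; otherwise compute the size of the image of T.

T(5): Repeated squaring mod 39: 5^1 ≡ 5, 5^2 ≡ 5² = 25, 5^4 ≡ 25² = 625 ≡ 1, 5^8 ≡ 1² = 1, 5^16 ≡ 1² = 1. Since 26 = 16 + 8 + 2, 5^26 ≡ 1·1·25: 1·1 = 1, then 1·25 = 25. So 5^26 ≡ 25 (mod 39).
T(8): Repeated squaring mod 39: 8^1 ≡ 8, 8^2 ≡ 8² = 64 ≡ 25, 8^4 ≡ 25² = 625 ≡ 1, 8^8 ≡ 1² = 1, 8^16 ≡ 1² = 1. Since 26 = 16 + 8 + 2, 8^26 ≡ 1·1·25: 1·1 = 1, then 1·25 = 25. So 8^26 ≡ 25 (mod 39).
So T(5) = T(8) = 25 while 5 ≠ 8, therefore T is not injective.
A non-injective map from the 39-element set ℤ/39ℤ to itself takes at most 38 distinct values, so it cannot be surjective. Therefore T is not surjective.
Since T is not surjective, we determine |image(T)|. Computing x^26 mod 39 for each x (by repeated squaring, reducing mod 39 at every step), the values T(0), T(1), …, T(38) are: 0, 1, 4, 9, 16, 25, 36, 10, 25, 3, 22, 4, 27, 13, 1, 30, 22, 16, 12, 10, 10, 12, 16, 22, 30, 1, 13, 27, 4, 22, 3, 25, 10, 36, 25, 16, 9, 4, 1.
The distinct values are {0, 1, 3, 4, 9, 10, 12, 13, 16, 22, 25, 27, 30, 36}; there are 14 of them.

14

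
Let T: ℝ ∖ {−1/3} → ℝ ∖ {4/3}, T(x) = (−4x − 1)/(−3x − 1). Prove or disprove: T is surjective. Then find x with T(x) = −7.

For any y ≠ 4/3, solving y(−3x − 1) = −4x − 1 for x gives a well-defined x ≠ −1/3. So T is surjective.
Solving T(x) = −7: cross-multiplying gives −4x − 1 = −7(−3x − 1), which rearranges to −25x = 8, so x = −8/25.

-8/25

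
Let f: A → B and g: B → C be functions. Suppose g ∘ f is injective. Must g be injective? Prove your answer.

not injective

No. Take A = {1}, B = {1, 2, 3}, C = {1, 2, 3}, f(a) = a for each a ∈ A, and g(b) = 2 if b ∈ {2, 3} else g(b) = b.
Then g ∘ f = f is injective (A ⊂ B and f is the inclusion), but g(2) = g(3) = 2 with 2 ≠ 3, so g is not injective.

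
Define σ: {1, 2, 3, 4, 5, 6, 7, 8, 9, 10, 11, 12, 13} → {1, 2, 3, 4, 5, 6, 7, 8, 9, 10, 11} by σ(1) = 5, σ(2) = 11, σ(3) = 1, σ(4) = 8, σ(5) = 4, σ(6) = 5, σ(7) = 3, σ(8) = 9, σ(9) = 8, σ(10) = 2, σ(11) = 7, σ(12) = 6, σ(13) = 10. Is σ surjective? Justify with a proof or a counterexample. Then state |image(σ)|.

Every element of the codomain has a preimage: 1 = σ(3), 2 = σ(10), 3 = σ(7), 4 = σ(5), 5 = σ(1), 6 = σ(12), 7 = σ(11), 8 = σ(4), 9 = σ(8), 10 = σ(13), 11 = σ(2).
Therefore σ is surjective.
The image of σ is {1, 2, 3, 4, 5, 6, 7, 8, 9, 10, 11}, which has 11 elements.

11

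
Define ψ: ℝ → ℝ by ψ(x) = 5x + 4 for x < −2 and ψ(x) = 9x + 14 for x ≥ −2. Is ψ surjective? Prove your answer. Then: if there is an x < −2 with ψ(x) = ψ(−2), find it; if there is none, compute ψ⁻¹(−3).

Both pieces are strictly increasing (slopes 5 and 9), so each is injective on its own interval.
The left piece maps (−∞, −2) onto (−∞, −6); the right piece maps [−2, ∞) onto [−4, ∞).
The union (−∞, −6) ∪ [−4, ∞) omits the interval between −6 and −4; in particular −6 has no preimage. So ψ is not surjective.
Because the two images are disjoint, no x < −2 has ψ(x) = ψ(−2), so we compute ψ⁻¹(−3): −3 lies in [−4, ∞), so solve 9x + 14 = −3: x = (−3 − 14)/9 = −17/9.

-17/9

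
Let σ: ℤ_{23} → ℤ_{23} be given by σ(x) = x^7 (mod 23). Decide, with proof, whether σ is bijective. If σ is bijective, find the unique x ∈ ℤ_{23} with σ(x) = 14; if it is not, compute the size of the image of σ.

Since 23 is prime, the nonzero elements of ℤ_{23} form a cyclic group of order 22.
As gcd(7, 22) = 1, raising to the 7th power is a bijection on this group: if x_1^7 ≡ x_2^7 then (x_1x_2^{−1})^7 = 1, and the only element of order dividing gcd(7, 22) = 1 is 1, so x_1 = x_2.
With σ(0) = 0 this makes σ injective on all of ℤ_{23}, hence bijective (finite equal-size domain and codomain). In particular σ is bijective.
Since σ is bijective, we find the preimage of 14. The inverse of x ↦ x^7 on (ℤ_{23})^× is x ↦ x^19, because 7·19 = 133 = 6·22 + 1 ≡ 1 (mod 22) and x^{22} = 1 for x ≠ 0 (Fermat). So σ⁻¹(14) = 14^19 mod 23.
Repeated squaring mod 23: 14^1 ≡ 14, 14^2 ≡ 14² = 196 ≡ 12, 14^4 ≡ 12² = 144 ≡ 6, 14^8 ≡ 6² = 36 ≡ 13, 14^16 ≡ 13² = 169 ≡ 8. Since 19 = 16 + 2 + 1, 14^19 ≡ 8·12·14: 8·12 = 96 ≡ 4, then 4·14 = 56 ≡ 10. So 14^19 ≡ 10 (mod 23).
Hence σ⁻¹(14) = 10.

10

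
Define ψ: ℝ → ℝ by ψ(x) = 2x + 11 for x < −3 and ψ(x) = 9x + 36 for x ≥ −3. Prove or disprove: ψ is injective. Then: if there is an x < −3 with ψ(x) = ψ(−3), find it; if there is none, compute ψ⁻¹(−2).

-13/2

Both pieces are strictly increasing (slopes 2 and 9), so each is injective on its own interval.
The left piece maps (−∞, −3) onto (−∞, 5); the right piece maps [−3, ∞) onto [9, ∞).
These images are disjoint, so no value is attained by both pieces. Hence ψ is injective.
Because the two images are disjoint, no x < −3 has ψ(x) = ψ(−3), so we compute ψ⁻¹(−2): −2 lies in (−∞, 5), so solve 2x + 11 = −2: x = (−2 − 11)/2 = −13/2.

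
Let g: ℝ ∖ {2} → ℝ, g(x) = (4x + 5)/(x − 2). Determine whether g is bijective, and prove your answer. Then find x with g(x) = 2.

If g(x) = 4, cross-multiplying gives 1(4x + 5) = 4(x − 2), which simplifies to 5 = −8 — false.  So 4 has no preimage and g is not surjective.
Therefore g is not bijective.
Solving g(x) = 2: cross-multiplying gives 4x + 5 = 2(x − 2), which rearranges to 2x = −9, so x = −9/2.

-9/2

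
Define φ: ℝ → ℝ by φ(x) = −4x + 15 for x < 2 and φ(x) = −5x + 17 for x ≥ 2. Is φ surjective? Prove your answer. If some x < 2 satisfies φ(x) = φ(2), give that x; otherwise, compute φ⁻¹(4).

Both pieces are strictly decreasing (slopes −4 and −5), so each is injective on its own interval.
The left piece maps (−∞, 2) onto (7, ∞); the right piece maps [2, ∞) onto (−∞, 7].
These images together cover ℝ, so φ is surjective.
Because the two images are disjoint, no x < 2 has φ(x) = φ(2), so we compute φ⁻¹(4): 4 lies in (−∞, 7], so solve −5x + 17 = 4: x = (4 − 17)/(−5) = 13/5.

13/5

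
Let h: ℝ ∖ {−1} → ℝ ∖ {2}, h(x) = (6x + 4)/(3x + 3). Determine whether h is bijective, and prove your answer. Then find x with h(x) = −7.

-25/27

Suppose h(s) = h(t). Cross-multiplying: (6s + 4)(3t + 3) = (6t + 4)(3s + 3).
Expanding both sides and cancelling the symmetric terms leaves 6·(s − t) = 0. Since 6 ≠ 0, s = t. So h is injective.
For any y ≠ 2, solving y(3x + 3) = 6x + 4 for x gives a well-defined x ≠ −1. So h is surjective.
Thus h is bijective.
Solving h(x) = −7: cross-multiplying gives 6x + 4 = −7(3x + 3), which rearranges to 27x = −25, so x = −25/27.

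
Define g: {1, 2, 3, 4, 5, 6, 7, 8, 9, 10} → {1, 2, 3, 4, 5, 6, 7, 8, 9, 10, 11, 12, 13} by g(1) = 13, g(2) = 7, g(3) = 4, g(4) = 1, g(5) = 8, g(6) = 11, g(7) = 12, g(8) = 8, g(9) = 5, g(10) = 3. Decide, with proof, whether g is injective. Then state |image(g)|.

9

g(5) = 8 = g(8) with 5 ≠ 8, so g is not injective.
The image of g is {1, 3, 4, 5, 7, 8, 11, 12, 13}, which has 9 elements.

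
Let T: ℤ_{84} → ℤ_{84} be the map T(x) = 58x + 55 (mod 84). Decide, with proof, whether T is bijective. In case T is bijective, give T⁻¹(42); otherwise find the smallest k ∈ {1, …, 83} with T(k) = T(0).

42

We have gcd(58, 84) = 2 > 1. Taking u = 0 and v = 42: T(0) = 55 and T(42) = 58·42 + 55 = 2491 ≡ 55 (mod 84).
So T(0) = T(42) while 0 ≠ 42, thus T is not injective, hence not bijective.
Since T is not bijective, we find the least positive k with T(k) = T(0): this means 58k ≡ 0 (mod 84), i.e. 84 ∣ 58k. Since gcd(58, 84) = 2, dividing through by 2 this holds exactly when 42 ∣ 29k, and as gcd(29, 42) = 1, exactly when 42 ∣ k.
The smallest positive such k is 42.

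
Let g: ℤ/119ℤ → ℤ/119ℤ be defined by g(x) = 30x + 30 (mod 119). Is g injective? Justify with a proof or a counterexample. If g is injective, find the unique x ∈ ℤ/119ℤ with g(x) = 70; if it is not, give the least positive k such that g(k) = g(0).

41

Recall: g is injective if g(a) = g(b) implies a = b.
Suppose g(a) = g(b) in ℤ/119ℤ. Then 30a + 30 ≡ 30b + 30 (mod 119), so 30(a − b) ≡ 0 (mod 119).
Since gcd(30, 119) = 1, 30 is invertible modulo 119, so a − b ≡ 0 (mod 119), i.e. a = b.
So g is injective.
We now compute 30⁻¹ mod 119 explicitly. Euclid's algorithm: 119 = 3·30 + 29, 30 = 1·29 + 1; back-substituting gives 1 = 4·30 − 1·119, so 30⁻¹ ≡ 4 (mod 119).
Since g is injective, we compute g⁻¹(70): solve 30x + 30 ≡ 70 (mod 119), i.e. 30x ≡ 40 (mod 119).
Multiplying by 30⁻¹ = 4 gives x ≡ 4·40 = 160 = 1·119 + 41 ≡ 41 (mod 119).
Check: g(41) = 30·41 + 30 = 1260 = 10·119 + 70 ≡ 70 (mod 119).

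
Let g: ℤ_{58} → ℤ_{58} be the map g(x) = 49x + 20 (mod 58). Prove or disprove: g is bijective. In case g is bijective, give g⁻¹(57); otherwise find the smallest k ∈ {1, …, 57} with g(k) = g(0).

41

If g(x_1) = g(x_2), then 49x_1 ≡ 49x_2 (mod 58). Because gcd(49, 58) = 1, we may cancel 49 to get x_1 ≡ x_2 (mod 58).
We now compute 49⁻¹ mod 58 explicitly. Euclid's algorithm: 58 = 1·49 + 9, 49 = 5·9 + 4, 9 = 2·4 + 1; back-substituting gives 1 = 45·49 − 38·58, so 49⁻¹ ≡ 45 (mod 58).
For any y ∈ ℤ_{58}, x = 45(y − 20) mod 58 satisfies g(x) = 49·45(y − 20) + 20 ≡ y (since 49·45 ≡ 1 mod 58). So every y has a preimage.
So g is bijective.
Since g is bijective, we compute g⁻¹(57): solve 49x + 20 ≡ 57 (mod 58), i.e. 49x ≡ 37 (mod 58).
Multiplying by 49⁻¹ = 45 gives x ≡ 45·37 = 1665 = 28·58 + 41 ≡ 41 (mod 58).
Check: g(41) = 49·41 + 20 = 2029 = 34·58 + 57 ≡ 57 (mod 58).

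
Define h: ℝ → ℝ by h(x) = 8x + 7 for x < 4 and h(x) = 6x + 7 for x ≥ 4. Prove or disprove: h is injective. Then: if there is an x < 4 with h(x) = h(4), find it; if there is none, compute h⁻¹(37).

Both pieces are strictly increasing (slopes 8 and 6), so each is injective on its own interval.
The left piece maps (−∞, 4) onto (−∞, 39); the right piece maps [4, ∞) onto [31, ∞).
These images overlap. In particular h(4) = 31 (right piece), and solving 8x + 7 = 31 on the left piece gives x = 3 < 4.
So h(3) = h(4) with 3 ≠ 4, and h is not injective. This x = 3 is the requested value below 4.

3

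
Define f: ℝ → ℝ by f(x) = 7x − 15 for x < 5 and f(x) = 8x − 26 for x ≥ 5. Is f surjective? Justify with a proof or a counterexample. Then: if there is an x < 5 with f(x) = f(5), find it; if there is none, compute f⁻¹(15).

29/7

Both pieces are strictly increasing (slopes 7 and 8), so each is injective on its own interval.
The left piece maps (−∞, 5) onto (−∞, 20); the right piece maps [5, ∞) onto [14, ∞).
The union (−∞, 20) ∪ [14, ∞) covers ℝ, so f is surjective.
For the follow-up: the images overlap, so an x < 5 with f(x) = f(5) exists. f(5) = 14; solving 7x − 15 = 14 for x < 5 gives x = (14 + 15)/7 = 29/7.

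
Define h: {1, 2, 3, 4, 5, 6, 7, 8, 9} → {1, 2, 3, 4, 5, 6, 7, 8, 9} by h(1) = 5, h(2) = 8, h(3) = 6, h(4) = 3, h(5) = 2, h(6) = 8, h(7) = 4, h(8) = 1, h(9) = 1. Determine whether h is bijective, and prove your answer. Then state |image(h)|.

7

h(2) = 8 = h(6) with 2 ≠ 6, so h is not injective, hence not bijective.
The image of h is {1, 2, 3, 4, 5, 6, 8}, which has 7 elements.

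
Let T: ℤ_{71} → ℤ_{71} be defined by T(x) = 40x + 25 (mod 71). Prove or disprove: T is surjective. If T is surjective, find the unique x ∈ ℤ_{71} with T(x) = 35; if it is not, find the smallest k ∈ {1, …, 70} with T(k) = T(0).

Since gcd(40, 71) = 1, 40 is invertible modulo 71. Euclid's algorithm: 71 = 1·40 + 31, 40 = 1·31 + 9, 31 = 3·9 + 4, 9 = 2·4 + 1; back-substituting gives 1 = 16·40 − 9·71, so 40⁻¹ ≡ 16 (mod 71).
Then y ↦ 16(y − 25) is a two-sided inverse to T, so every y ∈ ℤ_{71} has a preimage.
Therefore T is surjective.
Since T is surjective, we find T⁻¹(35): we need 40x ≡ 35 − 25 ≡ 10 (mod 71). Using 40⁻¹ = 16: x ≡ 16·10 = 160 = 2·71 + 18, so x = 18.
Check: T(18) = 40·18 + 25 = 745 = 10·71 + 35 ≡ 35 (mod 71).

18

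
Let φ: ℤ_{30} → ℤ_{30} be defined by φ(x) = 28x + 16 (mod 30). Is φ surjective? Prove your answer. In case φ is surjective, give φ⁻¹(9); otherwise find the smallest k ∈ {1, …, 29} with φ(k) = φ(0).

15

By definition, φ is surjective if every y in the codomain equals φ(x) for some x in the domain.
Since gcd(28, 30) = 2, we have 28x ≡ 0 (mod 2) for all x, so φ(x) ≡ 0 (mod 2).
But 1 ≢ 0 (mod 2), so 1 ∈ ℤ_{30} has no preimage. So φ is not surjective.
Since φ is not surjective, we find the least positive k with φ(k) = φ(0): this means 28k ≡ 0 (mod 30), i.e. 30 ∣ 28k. Since gcd(28, 30) = 2, dividing through by 2 this holds exactly when 15 ∣ 14k, and as gcd(14, 15) = 1, exactly when 15 ∣ k.
The smallest positive such k is 15.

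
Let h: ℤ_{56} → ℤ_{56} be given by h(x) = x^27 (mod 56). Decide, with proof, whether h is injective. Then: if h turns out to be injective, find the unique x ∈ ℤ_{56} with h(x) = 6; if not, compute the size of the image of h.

h(2): Repeated squaring mod 56: 2^1 ≡ 2, 2^2 ≡ 2² = 4, 2^4 ≡ 4² = 16, 2^8 ≡ 16² = 256 ≡ 32, 2^16 ≡ 32² = 1024 ≡ 16. Since 27 = 16 + 8 + 2 + 1, 2^27 ≡ 16·32·4·2: 16·32 = 512 ≡ 8, then 8·4 = 32, then 32·2 = 64 ≡ 8. So 2^27 ≡ 8 (mod 56).
h(4): Repeated squaring mod 56: 4^1 ≡ 4, 4^2 ≡ 4² = 16, 4^4 ≡ 16² = 256 ≡ 32, 4^8 ≡ 32² = 1024 ≡ 16, 4^16 ≡ 16² = 256 ≡ 32. Since 27 = 16 + 8 + 2 + 1, 4^27 ≡ 32·16·16·4: 32·16 = 512 ≡ 8, then 8·16 = 128 ≡ 16, then 16·4 = 64 ≡ 8. So 4^27 ≡ 8 (mod 56).
So h(2) = h(4) = 8 while 2 ≠ 4, thus h is not injective.
Since h is not injective, we determine |image(h)|. Computing x^27 mod 56 for each x (by repeated squaring, reducing mod 56 at every step), the values h(0), h(1), …, h(55) are: 0, 1, 8, 27, 8, 13, 48, 7, 8, 1, 48, 43, 48, 13, 0, 15, 8, 41, 8, 27, 48, 21, 8, 15, 48, 1, 48, 27, 0, 29, 8, 55, 8, 41, 48, 35, 8, 29, 48, 15, 48, 41, 0, 43, 8, 13, 8, 55, 48, 49, 8, 43, 48, 29, 48, 55.
The distinct values are {0, 1, 7, 8, 13, 15, 21, 27, 29, 35, 41, 43, 48, 49, 55}; there are 15 of them.

15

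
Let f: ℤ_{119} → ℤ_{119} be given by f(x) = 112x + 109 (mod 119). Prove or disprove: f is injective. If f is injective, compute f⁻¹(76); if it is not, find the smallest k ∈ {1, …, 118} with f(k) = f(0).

Recall: f is injective if f(s) = f(t) implies s = t.
We have gcd(112, 119) = 7 > 1. Taking s = 0 and t = 17: f(0) = 109 and f(17) = 112·17 + 109 = 2013 ≡ 109 (mod 119).
So f(0) = f(17) while 0 ≠ 17, therefore f is not injective.
Since f is not injective, we find the least positive k with f(k) = f(0): this means 112k ≡ 0 (mod 119), i.e. 119 ∣ 112k. Since gcd(112, 119) = 7, dividing through by 7 this holds exactly when 17 ∣ 16k, and as gcd(16, 17) = 1, exactly when 17 ∣ k.
The smallest positive such k is 17.

17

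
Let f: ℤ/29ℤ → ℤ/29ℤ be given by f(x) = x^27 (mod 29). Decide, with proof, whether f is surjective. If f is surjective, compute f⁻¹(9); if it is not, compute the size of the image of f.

Since 29 is prime, the nonzero elements of ℤ/29ℤ form a cyclic group of order 28.
As gcd(27, 28) = 1, raising to the 27th power is a bijection on this group: if a^27 ≡ b^27 then (ab^{−1})^27 = 1, and the only element of order dividing gcd(27, 28) = 1 is 1, so a = b.
With f(0) = 0 this makes f injective on all of ℤ/29ℤ, hence bijective (finite equal-size domain and codomain). In particular f is surjective.
Since f is surjective, we find the preimage of 9. The inverse of x ↦ x^27 on (ℤ/29ℤ)^× is x ↦ x^27, because 27·27 = 729 = 26·28 + 1 ≡ 1 (mod 28) and x^{28} = 1 for x ≠ 0 (Fermat). So f⁻¹(9) = 9^27 mod 29.
Repeated squaring mod 29: 9^1 ≡ 9, 9^2 ≡ 9² = 81 ≡ 23, 9^4 ≡ 23² = 529 ≡ 7, 9^8 ≡ 7² = 49 ≡ 20, 9^16 ≡ 20² = 400 ≡ 23. Since 27 = 16 + 8 + 2 + 1, 9^27 ≡ 23·20·23·9: 23·20 = 460 ≡ 25, then 25·23 = 575 ≡ 24, then 24·9 = 216 ≡ 13. So 9^27 ≡ 13 (mod 29).
Hence f⁻¹(9) = 13.

13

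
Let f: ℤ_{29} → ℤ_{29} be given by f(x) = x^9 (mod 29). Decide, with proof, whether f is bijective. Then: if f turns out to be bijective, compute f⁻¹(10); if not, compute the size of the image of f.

27

Since 29 is prime, the nonzero elements of ℤ_{29} form a cyclic group of order 28.
As gcd(9, 28) = 1, raising to the 9th power is a bijection on this group: if x_1^9 ≡ x_2^9 then (x_1x_2^{−1})^9 = 1, and the only element of order dividing gcd(9, 28) = 1 is 1, so x_1 = x_2.
With f(0) = 0 this makes f injective on all of ℤ_{29}, hence bijective (finite equal-size domain and codomain). In particular f is bijective.
Since f is bijective, we find the preimage of 10. The inverse of x ↦ x^9 on (ℤ_{29})^× is x ↦ x^25, because 9·25 = 225 = 8·28 + 1 ≡ 1 (mod 28) and x^{28} = 1 for x ≠ 0 (Fermat). So f⁻¹(10) = 10^25 mod 29.
Repeated squaring mod 29: 10^1 ≡ 10, 10^2 ≡ 10² = 100 ≡ 13, 10^4 ≡ 13² = 169 ≡ 24, 10^8 ≡ 24² = 576 ≡ 25, 10^16 ≡ 25² = 625 ≡ 16. Since 25 = 16 + 8 + 1, 10^25 ≡ 16·25·10: 16·25 = 400 ≡ 23, then 23·10 = 230 ≡ 27. So 10^25 ≡ 27 (mod 29).
Hence f⁻¹(10) = 27.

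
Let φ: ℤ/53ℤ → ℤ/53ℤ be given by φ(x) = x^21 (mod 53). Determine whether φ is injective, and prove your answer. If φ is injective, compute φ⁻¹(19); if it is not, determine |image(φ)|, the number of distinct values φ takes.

45

Since 53 is prime, the nonzero elements of ℤ/53ℤ form a cyclic group of order 52.
As gcd(21, 52) = 1, raising to the 21st power is a bijection on this group: if x_1^21 ≡ x_2^21 then (x_1x_2^{−1})^21 = 1, and the only element of order dividing gcd(21, 52) = 1 is 1, so x_1 = x_2.
With φ(0) = 0 this makes φ injective on all of ℤ/53ℤ, hence bijective (finite equal-size domain and codomain). In particular φ is injective.
Since φ is injective, we find the preimage of 19. The inverse of x ↦ x^21 on (ℤ/53ℤ)^× is x ↦ x^5, because 21·5 = 105 = 2·52 + 1 ≡ 1 (mod 52) and x^{52} = 1 for x ≠ 0 (Fermat). So φ⁻¹(19) = 19^5 mod 53.
Repeated squaring mod 53: 19^1 ≡ 19, 19^2 ≡ 19² = 361 ≡ 43, 19^4 ≡ 43² = 1849 ≡ 47. Since 5 = 4 + 1, 19^5 ≡ 47·19: 47·19 = 893 ≡ 45. So 19^5 ≡ 45 (mod 53).
Hence φ⁻¹(19) = 45.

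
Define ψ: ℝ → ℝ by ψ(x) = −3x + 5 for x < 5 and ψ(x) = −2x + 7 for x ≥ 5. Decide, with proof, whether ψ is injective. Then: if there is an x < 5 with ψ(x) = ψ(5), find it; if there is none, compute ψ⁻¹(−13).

8/3

Both pieces are strictly decreasing (slopes −3 and −2), so each is injective on its own interval.
The left piece maps (−∞, 5) onto (−10, ∞); the right piece maps [5, ∞) onto (−∞, −3].
These images overlap. In particular ψ(5) = −3 (right piece), and solving −3x + 5 = −3 on the left piece gives x = 8/3 < 5.
So ψ(8/3) = ψ(5) with 8/3 ≠ 5, and ψ is not injective. This x = 8/3 is the requested value below 5.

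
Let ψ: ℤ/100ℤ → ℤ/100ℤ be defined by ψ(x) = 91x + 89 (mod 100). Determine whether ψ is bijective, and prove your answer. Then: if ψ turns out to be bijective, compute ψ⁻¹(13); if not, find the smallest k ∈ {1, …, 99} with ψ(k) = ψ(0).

64

Suppose ψ(u) = ψ(v) in ℤ/100ℤ. Then 91u + 89 ≡ 91v + 89 (mod 100), hence 91(u − v) ≡ 0 (mod 100).
Since gcd(91, 100) = 1, 91 is invertible modulo 100, so u − v ≡ 0 (mod 100), i.e. u = v.
We now compute 91⁻¹ mod 100 explicitly. Euclid's algorithm: 100 = 1·91 + 9, 91 = 10·9 + 1; back-substituting gives 1 = 11·91 − 10·100, so 91⁻¹ ≡ 11 (mod 100).
For any y ∈ ℤ/100ℤ, x = 11(y − 89) mod 100 satisfies ψ(x) = 91·11(y − 89) + 89 ≡ y (since 91·11 ≡ 1 mod 100). So every y has a preimage.
So ψ is bijective.
Since ψ is bijective, we compute ψ⁻¹(13): solve 91x + 89 ≡ 13 (mod 100), i.e. 91x ≡ 24 (mod 100).
Multiplying by 91⁻¹ = 11 gives x ≡ 11·24 = 264 = 2·100 + 64 ≡ 64 (mod 100).
Check: ψ(64) = 91·64 + 89 = 5913 = 59·100 + 13 ≡ 13 (mod 100).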